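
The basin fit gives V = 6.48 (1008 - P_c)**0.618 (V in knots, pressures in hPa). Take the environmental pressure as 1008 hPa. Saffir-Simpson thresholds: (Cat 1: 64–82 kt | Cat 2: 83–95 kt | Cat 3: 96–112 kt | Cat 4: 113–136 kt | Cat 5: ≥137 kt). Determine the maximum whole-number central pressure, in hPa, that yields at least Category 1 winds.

Category 1 begins at V = 64 kt.
Required ΔP = (64/6.48)^(1/0.618) = 9.877^1.618 ≈ 40.68 hPa.
P_c ≤ 1008 − 40.68 = 967.32, so the highest integer P_c is 967 hPa.

967 hPa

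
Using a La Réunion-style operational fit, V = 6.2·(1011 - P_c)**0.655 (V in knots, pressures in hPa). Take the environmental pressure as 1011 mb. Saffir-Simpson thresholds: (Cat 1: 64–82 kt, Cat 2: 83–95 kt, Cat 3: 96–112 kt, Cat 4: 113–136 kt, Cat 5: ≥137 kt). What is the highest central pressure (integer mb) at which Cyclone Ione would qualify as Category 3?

945 mb

Category 3 begins at V = 96 kt.
Required ΔP = (96/6.2)^(1/0.655) = 15.484^1.527 ≈ 65.56 mb.
P_c ≤ 1011 − 65.56 = 945.44, so the highest integer P_c is 945 mb.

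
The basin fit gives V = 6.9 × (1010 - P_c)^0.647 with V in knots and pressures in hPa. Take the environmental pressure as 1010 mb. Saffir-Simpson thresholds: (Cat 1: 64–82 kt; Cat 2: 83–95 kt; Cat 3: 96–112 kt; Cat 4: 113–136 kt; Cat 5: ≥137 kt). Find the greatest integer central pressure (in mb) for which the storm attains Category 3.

Category 3 begins at V = 96 kt.
Required ΔP = (96/6.9)^(1/0.647) = 13.913^1.546 ≈ 58.52 mb.
P_c ≤ 1010 − 58.52 = 951.48, so the highest integer P_c is 951 mb.

951 mb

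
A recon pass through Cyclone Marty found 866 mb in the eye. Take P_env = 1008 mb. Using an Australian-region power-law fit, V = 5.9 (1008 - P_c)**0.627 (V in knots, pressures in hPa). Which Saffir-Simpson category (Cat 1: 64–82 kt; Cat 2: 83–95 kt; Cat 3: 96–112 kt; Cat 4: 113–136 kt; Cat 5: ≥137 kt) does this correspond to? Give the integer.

4

ΔP = 1008 − 866 = 142 mb.
V ≈ 5.9 × 142^0.627 = 5.9 × 22.36 ≈ 132 kt.
132 kt falls in the Category 4 band.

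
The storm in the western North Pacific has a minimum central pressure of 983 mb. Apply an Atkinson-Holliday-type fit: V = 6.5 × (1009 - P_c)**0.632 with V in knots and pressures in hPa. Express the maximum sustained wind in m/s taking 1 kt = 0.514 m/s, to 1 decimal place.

26.2 m/s

ΔP = 1009 − 983 = 26 mb.
V ≈ 6.5 × 26^0.632 = 6.5 × 7.839 ≈ 50.954 kt.
50.954 × 0.514 ≈ 26.19 m/s → 26.2 m/s.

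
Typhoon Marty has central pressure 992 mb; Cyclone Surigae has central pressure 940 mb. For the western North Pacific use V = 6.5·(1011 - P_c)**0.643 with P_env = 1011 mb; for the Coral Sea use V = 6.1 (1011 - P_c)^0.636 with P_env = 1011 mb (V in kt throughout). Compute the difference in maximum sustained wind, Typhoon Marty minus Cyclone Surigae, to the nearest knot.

Typhoon Marty: ΔP = 19; V ≈ 6.5 × 19^0.643 ≈ 43.17 kt.
Cyclone Surigae: ΔP = 71; V ≈ 6.1 × 71^0.636 ≈ 91.78 kt.
Difference ≈ 43.17 − 91.78 = -48.61 → -49 kt.

-49 kt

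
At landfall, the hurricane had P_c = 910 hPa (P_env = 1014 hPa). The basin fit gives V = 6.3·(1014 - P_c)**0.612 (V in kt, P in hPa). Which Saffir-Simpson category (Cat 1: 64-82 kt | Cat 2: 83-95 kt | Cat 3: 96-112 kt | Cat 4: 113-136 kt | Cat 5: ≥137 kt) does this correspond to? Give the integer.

3

ΔP = 1014 − 910 = 104 hPa.
V ≈ 6.3 × 104^0.612 = 6.3 × 17.16 ≈ 108 kt.
108 kt falls in the Category 3 band.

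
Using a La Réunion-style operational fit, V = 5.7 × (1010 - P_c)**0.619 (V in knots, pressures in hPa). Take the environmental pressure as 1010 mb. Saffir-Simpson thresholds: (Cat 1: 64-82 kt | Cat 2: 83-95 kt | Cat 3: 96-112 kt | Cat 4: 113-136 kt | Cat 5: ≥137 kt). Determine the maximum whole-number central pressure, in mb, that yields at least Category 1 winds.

Category 1 begins at V = 64 kt.
Required ΔP = (64/5.7)^(1/0.619) = 11.228^1.616 ≈ 49.75 mb.
P_c ≤ 1010 − 49.75 = 960.25, so the highest integer P_c is 960 mb.

960 mb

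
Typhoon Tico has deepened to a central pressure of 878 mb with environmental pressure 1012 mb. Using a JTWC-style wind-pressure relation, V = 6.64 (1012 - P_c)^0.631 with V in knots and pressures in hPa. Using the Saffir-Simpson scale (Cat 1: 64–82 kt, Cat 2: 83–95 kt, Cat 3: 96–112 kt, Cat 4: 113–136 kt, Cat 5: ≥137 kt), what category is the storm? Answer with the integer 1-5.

5

ΔP = 1012 − 878 = 134 mb.
V ≈ 6.64 × 134^0.631 = 6.64 × 21.99 ≈ 146 kt.
146 kt falls in the Category 5 band.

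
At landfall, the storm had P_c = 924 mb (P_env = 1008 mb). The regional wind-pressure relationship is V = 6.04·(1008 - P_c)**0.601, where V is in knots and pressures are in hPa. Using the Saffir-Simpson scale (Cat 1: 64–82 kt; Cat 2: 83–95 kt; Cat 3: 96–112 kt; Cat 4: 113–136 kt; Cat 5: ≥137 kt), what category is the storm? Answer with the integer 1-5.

2

ΔP = 1008 − 924 = 84 mb.
V ≈ 6.04 × 84^0.601 = 6.04 × 14.34 ≈ 87 kt.
87 kt falls in the Category 2 band.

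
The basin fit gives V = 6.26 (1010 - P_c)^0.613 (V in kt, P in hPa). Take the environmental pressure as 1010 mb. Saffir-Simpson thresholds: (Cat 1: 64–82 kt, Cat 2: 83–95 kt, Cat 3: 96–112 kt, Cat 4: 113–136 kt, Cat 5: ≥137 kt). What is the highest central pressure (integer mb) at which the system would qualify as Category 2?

942 mb

Category 2 begins at V = 83 kt.
Required ΔP = (83/6.26)^(1/0.613) = 13.259^1.631 ≈ 67.79 mb.
P_c ≤ 1010 − 67.79 = 942.21, so the highest integer P_c is 942 mb.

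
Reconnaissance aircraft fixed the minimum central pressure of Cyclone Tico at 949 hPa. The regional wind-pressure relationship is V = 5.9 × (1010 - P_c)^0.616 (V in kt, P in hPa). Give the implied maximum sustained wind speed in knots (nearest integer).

74 kt

ΔP = 1010 − 949 = 61 hPa.
61^0.616 ≈ 12.582.
V ≈ 5.9 × 12.582 ≈ 74.2 kt.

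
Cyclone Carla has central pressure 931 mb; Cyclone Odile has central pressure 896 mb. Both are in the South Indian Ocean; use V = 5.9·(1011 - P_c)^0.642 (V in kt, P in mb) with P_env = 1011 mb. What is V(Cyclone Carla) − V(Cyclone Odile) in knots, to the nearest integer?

Cyclone Carla: ΔP = 80; V ≈ 5.9 × 80^0.642 ≈ 98.32 kt.
Cyclone Odile: ΔP = 115; V ≈ 5.9 × 115^0.642 ≈ 124.11 kt.
Difference ≈ 98.32 − 124.11 = -25.79 → -26 kt.

-26 kt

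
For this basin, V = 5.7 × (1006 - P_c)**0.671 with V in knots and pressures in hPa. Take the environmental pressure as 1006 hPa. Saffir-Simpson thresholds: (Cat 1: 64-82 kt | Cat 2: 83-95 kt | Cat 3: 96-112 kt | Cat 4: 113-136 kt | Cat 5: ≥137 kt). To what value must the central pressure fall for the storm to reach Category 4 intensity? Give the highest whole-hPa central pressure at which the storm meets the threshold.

920 hPa

Category 4 begins at V = 113 kt.
Required ΔP = (113/5.7)^(1/0.671) = 19.825^1.490 ≈ 85.75 hPa.
P_c ≤ 1006 − 85.75 = 920.25, so the highest integer P_c is 920 hPa.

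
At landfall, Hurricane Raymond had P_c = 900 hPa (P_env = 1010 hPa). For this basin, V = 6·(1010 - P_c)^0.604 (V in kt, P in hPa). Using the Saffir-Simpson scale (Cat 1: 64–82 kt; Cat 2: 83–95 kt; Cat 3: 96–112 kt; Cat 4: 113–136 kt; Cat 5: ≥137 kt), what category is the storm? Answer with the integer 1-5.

ΔP = 1010 − 900 = 110 hPa.
V ≈ 6 × 110^0.604 = 6 × 17.10 ≈ 103 kt.
103 kt falls in the Category 3 band.

3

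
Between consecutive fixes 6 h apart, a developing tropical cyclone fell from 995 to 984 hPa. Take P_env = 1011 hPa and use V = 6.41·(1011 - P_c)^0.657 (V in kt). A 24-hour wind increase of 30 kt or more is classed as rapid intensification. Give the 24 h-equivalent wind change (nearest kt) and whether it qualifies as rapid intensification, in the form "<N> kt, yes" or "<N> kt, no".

65 kt, yes

V₁: ΔP = 16, V ≈ 6.41 × 16^0.657 ≈ 39.62 kt.
V₂: ΔP = 27, V ≈ 6.41 × 27^0.657 ≈ 55.88 kt.
ΔV over 6 h = 16.26 kt → 24 h equivalent = 16.26 × 24/6 ≈ 65.04 kt.
65 kt ≥ 30 kt ⇒ rapid intensification.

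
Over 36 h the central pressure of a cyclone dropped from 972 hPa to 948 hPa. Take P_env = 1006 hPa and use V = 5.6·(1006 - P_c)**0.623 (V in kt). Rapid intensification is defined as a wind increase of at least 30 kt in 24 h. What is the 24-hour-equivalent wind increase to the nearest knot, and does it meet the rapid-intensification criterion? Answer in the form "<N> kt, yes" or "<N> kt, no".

13 kt, no

V₁: ΔP = 34, V ≈ 5.6 × 34^0.623 ≈ 50.38 kt.
V₂: ΔP = 58, V ≈ 5.6 × 58^0.623 ≈ 70.28 kt.
ΔV over 36 h = 19.90 kt → 24 h equivalent = 19.90 × 24/36 ≈ 13.27 kt.
13 kt < 30 kt ⇒ not rapid intensification.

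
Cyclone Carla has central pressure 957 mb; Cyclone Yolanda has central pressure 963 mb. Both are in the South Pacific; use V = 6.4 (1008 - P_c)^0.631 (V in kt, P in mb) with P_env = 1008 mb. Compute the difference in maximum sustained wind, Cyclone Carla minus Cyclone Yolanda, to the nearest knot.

6 kt

Cyclone Carla: ΔP = 51; V ≈ 6.4 × 51^0.631 ≈ 76.50 kt.
Cyclone Yolanda: ΔP = 45; V ≈ 6.4 × 45^0.631 ≈ 70.69 kt.
Difference ≈ 76.50 − 70.69 = 5.81 → 6 kt.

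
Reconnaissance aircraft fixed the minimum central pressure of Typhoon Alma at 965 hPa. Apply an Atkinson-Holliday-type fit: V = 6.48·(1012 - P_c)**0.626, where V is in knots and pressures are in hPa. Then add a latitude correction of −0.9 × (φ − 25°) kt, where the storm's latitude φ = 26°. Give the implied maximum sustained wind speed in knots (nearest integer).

ΔP = 1012 − 965 = 47 hPa.
47^0.626 ≈ 11.136.
V ≈ 6.48 × 11.136 ≈ 72.2 kt.
Latitude correction: −0.9 × (26 − 25) = -0.9 kt.
Corrected V ≈ 71.3 kt → 71 kt.

71 kt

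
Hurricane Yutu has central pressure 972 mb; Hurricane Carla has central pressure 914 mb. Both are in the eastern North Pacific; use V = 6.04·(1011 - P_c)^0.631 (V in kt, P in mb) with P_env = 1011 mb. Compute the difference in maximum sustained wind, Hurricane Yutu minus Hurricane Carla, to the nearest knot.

Hurricane Yutu: ΔP = 39; V ≈ 6.04 × 39^0.631 ≈ 60.95 kt.
Hurricane Carla: ΔP = 97; V ≈ 6.04 × 97^0.631 ≈ 108.32 kt.
Difference ≈ 60.95 − 108.32 = -47.37 → -47 kt.

-47 kt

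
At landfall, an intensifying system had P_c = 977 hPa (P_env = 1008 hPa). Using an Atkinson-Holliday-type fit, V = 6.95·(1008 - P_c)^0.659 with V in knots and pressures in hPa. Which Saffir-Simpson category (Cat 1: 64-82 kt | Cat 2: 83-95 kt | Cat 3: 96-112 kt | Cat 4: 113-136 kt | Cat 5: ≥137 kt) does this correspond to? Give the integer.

1

ΔP = 1008 − 977 = 31 hPa.
V ≈ 6.95 × 31^0.659 = 6.95 × 9.61 ≈ 67 kt.
67 kt falls in the Category 1 band.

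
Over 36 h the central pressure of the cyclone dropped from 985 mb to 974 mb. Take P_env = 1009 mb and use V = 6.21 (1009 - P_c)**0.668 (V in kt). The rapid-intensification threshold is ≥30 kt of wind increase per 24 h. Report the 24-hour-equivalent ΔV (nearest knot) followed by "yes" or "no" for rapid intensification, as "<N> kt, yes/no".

V₁: ΔP = 24, V ≈ 6.21 × 24^0.668 ≈ 51.89 kt.
V₂: ΔP = 35, V ≈ 6.21 × 35^0.668 ≈ 66.76 kt.
ΔV over 36 h = 14.87 kt → 24 h equivalent = 14.87 × 24/36 ≈ 9.91 kt.
10 kt < 30 kt ⇒ not rapid intensification.

10 kt, no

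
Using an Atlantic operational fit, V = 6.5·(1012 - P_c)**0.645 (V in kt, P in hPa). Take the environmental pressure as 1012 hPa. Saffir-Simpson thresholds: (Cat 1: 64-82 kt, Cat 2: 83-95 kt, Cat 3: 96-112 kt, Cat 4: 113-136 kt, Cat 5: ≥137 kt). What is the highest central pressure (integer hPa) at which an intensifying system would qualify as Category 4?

Category 4 begins at V = 113 kt.
Required ΔP = (113/6.5)^(1/0.645) = 17.385^1.550 ≈ 83.70 hPa.
P_c ≤ 1012 − 83.70 = 928.30, so the highest integer P_c is 928 hPa.

928 hPa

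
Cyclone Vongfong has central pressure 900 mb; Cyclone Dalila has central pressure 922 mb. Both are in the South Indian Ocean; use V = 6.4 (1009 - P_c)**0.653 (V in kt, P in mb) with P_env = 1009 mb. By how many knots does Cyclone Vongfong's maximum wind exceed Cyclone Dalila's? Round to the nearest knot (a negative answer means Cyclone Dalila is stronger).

19 kt

Cyclone Vongfong: ΔP = 109; V ≈ 6.4 × 109^0.653 ≈ 136.97 kt.
Cyclone Dalila: ΔP = 87; V ≈ 6.4 × 87^0.653 ≈ 118.22 kt.
Difference ≈ 136.97 − 118.22 = 18.75 → 19 kt.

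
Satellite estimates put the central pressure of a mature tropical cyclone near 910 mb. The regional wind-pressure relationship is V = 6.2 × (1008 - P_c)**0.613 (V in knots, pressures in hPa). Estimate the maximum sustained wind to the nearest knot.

103 kt

ΔP = 1008 − 910 = 98 mb.
98^0.613 ≈ 16.620.
V ≈ 6.2 × 16.620 ≈ 103.0 kt.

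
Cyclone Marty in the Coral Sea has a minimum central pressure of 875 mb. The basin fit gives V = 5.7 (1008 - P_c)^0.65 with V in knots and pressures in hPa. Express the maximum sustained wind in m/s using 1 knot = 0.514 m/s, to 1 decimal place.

ΔP = 1008 − 875 = 133 mb.
V ≈ 5.7 × 133^0.65 = 5.7 × 24.016 ≈ 136.892 kt.
136.892 × 0.514 ≈ 70.36 m/s → 70.4 m/s.

70.4 m/s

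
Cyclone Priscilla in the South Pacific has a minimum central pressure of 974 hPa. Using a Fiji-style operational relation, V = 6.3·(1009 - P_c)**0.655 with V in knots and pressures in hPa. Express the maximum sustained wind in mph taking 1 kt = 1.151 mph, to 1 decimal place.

ΔP = 1009 − 974 = 35 hPa.
V ≈ 6.3 × 35^0.655 = 6.3 × 10.265 ≈ 64.670 kt.
64.670 × 1.151 ≈ 74.44 mph → 74.4 mph.

74.4 mph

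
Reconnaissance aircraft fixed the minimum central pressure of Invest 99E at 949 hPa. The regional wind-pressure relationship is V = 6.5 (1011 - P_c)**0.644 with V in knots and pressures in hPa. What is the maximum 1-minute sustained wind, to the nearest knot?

ΔP = 1011 − 949 = 62 hPa.
62^0.644 ≈ 14.266.
V ≈ 6.5 × 14.266 ≈ 92.7 kt.

93 kt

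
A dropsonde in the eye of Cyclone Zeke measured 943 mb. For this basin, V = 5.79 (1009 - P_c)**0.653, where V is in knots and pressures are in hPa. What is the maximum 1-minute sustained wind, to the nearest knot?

ΔP = 1009 − 943 = 66 mb.
66^0.653 ≈ 15.423.
V ≈ 5.79 × 15.423 ≈ 89.3 kt.

89 kt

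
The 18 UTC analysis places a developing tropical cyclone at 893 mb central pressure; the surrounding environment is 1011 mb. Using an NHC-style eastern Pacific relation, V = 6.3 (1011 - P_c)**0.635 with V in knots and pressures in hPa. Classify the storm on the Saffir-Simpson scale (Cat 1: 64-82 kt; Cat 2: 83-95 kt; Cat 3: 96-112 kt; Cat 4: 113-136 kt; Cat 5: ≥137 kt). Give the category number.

4

ΔP = 1011 − 893 = 118 mb.
V ≈ 6.3 × 118^0.635 = 6.3 × 20.68 ≈ 130 kt.
130 kt falls in the Category 4 band.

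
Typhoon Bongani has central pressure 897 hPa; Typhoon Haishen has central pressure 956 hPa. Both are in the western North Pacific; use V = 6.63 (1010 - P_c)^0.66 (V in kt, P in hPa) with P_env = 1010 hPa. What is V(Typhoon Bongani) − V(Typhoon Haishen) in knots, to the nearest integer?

58 kt

Typhoon Bongani: ΔP = 113; V ≈ 6.63 × 113^0.66 ≈ 150.16 kt.
Typhoon Haishen: ΔP = 54; V ≈ 6.63 × 54^0.66 ≈ 92.23 kt.
Difference ≈ 150.16 − 92.23 = 57.93 → 58 kt.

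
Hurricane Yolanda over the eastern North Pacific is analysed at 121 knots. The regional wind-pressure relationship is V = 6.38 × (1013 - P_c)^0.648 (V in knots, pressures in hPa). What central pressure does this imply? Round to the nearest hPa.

ΔP = (V / 6.38)^(1/0.648) = (121/6.38)^1.543.
121/6.38 = 18.966; 18.966^1.543 ≈ 93.79 hPa.
P_c = 1013 − 93.79 = 919.21 ≈ 919 hPa.

919 hPa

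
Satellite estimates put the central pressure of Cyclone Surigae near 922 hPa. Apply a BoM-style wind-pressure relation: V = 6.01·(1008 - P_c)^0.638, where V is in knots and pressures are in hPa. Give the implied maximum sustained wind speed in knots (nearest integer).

ΔP = 1008 − 922 = 86 hPa.
86^0.638 ≈ 17.148.
V ≈ 6.01 × 17.148 ≈ 103.1 kt.

103 kt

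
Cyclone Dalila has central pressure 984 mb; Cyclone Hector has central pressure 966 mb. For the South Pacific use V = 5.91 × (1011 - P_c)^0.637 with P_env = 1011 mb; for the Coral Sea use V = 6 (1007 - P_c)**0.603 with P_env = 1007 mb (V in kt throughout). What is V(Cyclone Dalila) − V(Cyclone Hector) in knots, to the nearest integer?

Cyclone Dalila: ΔP = 27; V ≈ 5.91 × 27^0.637 ≈ 48.24 kt.
Cyclone Hector: ΔP = 41; V ≈ 6 × 41^0.603 ≈ 56.32 kt.
Difference ≈ 48.24 − 56.32 = -8.08 → -8 kt.

-8 kt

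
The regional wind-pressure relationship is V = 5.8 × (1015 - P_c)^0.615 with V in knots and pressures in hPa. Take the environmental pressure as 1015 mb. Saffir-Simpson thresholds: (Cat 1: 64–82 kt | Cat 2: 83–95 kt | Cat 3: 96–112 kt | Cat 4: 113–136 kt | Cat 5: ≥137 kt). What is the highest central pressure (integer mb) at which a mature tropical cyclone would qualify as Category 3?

919 mb

Category 3 begins at V = 96 kt.
Required ΔP = (96/5.8)^(1/0.615) = 16.552^1.626 ≈ 95.91 mb.
P_c ≤ 1015 − 95.91 = 919.09, so the highest integer P_c is 919 mb.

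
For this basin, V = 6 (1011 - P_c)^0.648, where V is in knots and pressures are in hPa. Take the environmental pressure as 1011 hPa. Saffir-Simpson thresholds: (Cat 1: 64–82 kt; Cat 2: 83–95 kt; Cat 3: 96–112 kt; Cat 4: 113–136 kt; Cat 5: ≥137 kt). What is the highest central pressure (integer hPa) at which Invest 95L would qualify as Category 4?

918 hPa

Category 4 begins at V = 113 kt.
Required ΔP = (113/6)^(1/0.648) = 18.833^1.543 ≈ 92.79 hPa.
P_c ≤ 1011 − 92.79 = 918.21, so the highest integer P_c is 918 hPa.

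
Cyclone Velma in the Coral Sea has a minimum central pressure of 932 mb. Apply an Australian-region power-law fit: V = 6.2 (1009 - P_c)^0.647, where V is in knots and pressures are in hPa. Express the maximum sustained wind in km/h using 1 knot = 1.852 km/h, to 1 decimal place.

190.8 km/h

ΔP = 1009 − 932 = 77 mb.
V ≈ 6.2 × 77^0.647 = 6.2 × 16.617 ≈ 103.027 kt.
103.027 × 1.852 ≈ 190.81 km/h → 190.8 km/h.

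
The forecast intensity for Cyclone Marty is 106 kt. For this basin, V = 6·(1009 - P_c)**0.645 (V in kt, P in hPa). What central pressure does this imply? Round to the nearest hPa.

ΔP = (V / 6)^(1/0.645) = (106/6)^1.550.
106/6 = 17.667; 17.667^1.550 ≈ 85.82 hPa.
P_c = 1009 − 85.82 = 923.18 ≈ 923 hPa.

923 hPa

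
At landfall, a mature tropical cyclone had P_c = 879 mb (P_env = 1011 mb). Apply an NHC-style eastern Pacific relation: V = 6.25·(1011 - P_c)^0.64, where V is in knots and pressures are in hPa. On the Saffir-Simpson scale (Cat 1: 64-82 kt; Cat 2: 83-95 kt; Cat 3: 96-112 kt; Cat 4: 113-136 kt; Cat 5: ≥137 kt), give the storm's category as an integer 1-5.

ΔP = 1011 − 879 = 132 mb.
V ≈ 6.25 × 132^0.64 = 6.25 × 22.76 ≈ 142 kt.
142 kt falls in the Category 5 band.

5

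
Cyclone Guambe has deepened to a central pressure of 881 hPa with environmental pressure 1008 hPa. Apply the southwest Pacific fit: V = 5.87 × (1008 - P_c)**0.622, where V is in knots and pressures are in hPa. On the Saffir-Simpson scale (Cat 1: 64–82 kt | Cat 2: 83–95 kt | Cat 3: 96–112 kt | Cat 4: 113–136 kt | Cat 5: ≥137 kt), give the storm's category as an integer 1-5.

4

ΔP = 1008 − 881 = 127 hPa.
V ≈ 5.87 × 127^0.622 = 5.87 × 20.35 ≈ 119 kt.
119 kt falls in the Category 4 band.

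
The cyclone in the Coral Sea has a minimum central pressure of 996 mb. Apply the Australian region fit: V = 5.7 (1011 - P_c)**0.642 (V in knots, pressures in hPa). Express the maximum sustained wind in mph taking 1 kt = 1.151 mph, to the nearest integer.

ΔP = 1011 − 996 = 15 mb.
V ≈ 5.7 × 15^0.642 = 5.7 × 5.689 ≈ 32.428 kt.
32.428 × 1.151 ≈ 37.33 mph → 37 mph.

37 mph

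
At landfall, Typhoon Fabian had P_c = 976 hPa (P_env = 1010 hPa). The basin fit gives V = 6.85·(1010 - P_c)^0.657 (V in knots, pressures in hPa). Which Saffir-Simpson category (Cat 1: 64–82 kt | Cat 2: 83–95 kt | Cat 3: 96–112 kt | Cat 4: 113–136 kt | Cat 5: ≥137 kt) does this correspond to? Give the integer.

1

ΔP = 1010 − 976 = 34 hPa.
V ≈ 6.85 × 34^0.657 = 6.85 × 10.14 ≈ 69 kt.
69 kt falls in the Category 1 band.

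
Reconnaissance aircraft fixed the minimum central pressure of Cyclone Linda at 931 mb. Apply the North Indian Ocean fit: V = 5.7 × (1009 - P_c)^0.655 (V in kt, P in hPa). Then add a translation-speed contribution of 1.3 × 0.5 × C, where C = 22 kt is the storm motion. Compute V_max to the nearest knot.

113 kt

ΔP = 1009 − 931 = 78 mb.
78^0.655 ≈ 17.351.
V ≈ 5.7 × 17.351 ≈ 98.9 kt.
Translation term: 1.3 × 0.5 × 22 = 14.3 kt.
Corrected V ≈ 113.2 kt → 113 kt.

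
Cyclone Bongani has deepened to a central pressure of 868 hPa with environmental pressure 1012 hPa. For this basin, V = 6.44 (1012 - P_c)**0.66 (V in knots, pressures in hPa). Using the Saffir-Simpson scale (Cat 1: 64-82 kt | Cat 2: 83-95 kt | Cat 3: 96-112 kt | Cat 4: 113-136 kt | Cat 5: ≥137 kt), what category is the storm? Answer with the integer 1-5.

5

ΔP = 1012 − 868 = 144 hPa.
V ≈ 6.44 × 144^0.66 = 6.44 × 26.58 ≈ 171 kt.
171 kt falls in the Category 5 band.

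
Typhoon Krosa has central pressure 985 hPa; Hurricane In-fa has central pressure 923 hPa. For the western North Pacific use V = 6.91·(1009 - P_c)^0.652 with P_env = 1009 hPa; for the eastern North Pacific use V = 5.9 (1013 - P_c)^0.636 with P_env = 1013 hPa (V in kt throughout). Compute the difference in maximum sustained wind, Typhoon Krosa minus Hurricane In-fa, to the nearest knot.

Typhoon Krosa: ΔP = 24; V ≈ 6.91 × 24^0.652 ≈ 54.88 kt.
Hurricane In-fa: ΔP = 90; V ≈ 5.9 × 90^0.636 ≈ 103.22 kt.
Difference ≈ 54.88 − 103.22 = -48.34 → -48 kt.

-48 kt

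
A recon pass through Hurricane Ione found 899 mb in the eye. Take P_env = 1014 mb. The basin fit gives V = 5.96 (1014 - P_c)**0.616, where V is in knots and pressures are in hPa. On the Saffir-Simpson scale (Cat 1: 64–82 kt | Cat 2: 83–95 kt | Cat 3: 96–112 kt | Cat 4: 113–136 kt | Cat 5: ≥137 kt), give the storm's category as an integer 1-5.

3

ΔP = 1014 − 899 = 115 mb.
V ≈ 5.96 × 115^0.616 = 5.96 × 18.59 ≈ 111 kt.
111 kt falls in the Category 3 band.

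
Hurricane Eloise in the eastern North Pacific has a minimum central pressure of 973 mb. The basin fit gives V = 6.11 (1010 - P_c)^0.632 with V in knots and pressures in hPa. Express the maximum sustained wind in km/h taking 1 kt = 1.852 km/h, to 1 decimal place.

110.9 km/h

ΔP = 1010 − 973 = 37 mb.
V ≈ 6.11 × 37^0.632 = 6.11 × 9.797 ≈ 59.861 kt.
59.861 × 1.852 ≈ 110.86 km/h → 110.9 km/h.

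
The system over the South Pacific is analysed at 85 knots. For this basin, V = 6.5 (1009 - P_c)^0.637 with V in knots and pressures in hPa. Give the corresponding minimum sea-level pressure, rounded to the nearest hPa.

952 hPa

ΔP = (V / 6.5)^(1/0.637) = (85/6.5)^1.570.
85/6.5 = 13.077; 13.077^1.570 ≈ 56.59 hPa.
P_c = 1009 − 56.59 = 952.41 ≈ 952 hPa.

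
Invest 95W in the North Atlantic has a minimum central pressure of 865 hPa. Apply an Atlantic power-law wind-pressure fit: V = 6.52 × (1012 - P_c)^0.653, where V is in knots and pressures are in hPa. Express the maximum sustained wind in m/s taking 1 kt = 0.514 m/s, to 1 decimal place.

ΔP = 1012 − 865 = 147 hPa.
V ≈ 6.52 × 147^0.653 = 6.52 × 26.017 ≈ 169.631 kt.
169.631 × 0.514 ≈ 87.19 m/s → 87.2 m/s.

87.2 m/s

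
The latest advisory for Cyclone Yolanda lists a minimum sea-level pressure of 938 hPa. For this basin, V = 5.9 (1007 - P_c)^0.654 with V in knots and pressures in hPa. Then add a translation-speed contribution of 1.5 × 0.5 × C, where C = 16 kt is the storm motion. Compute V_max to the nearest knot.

106 kt

ΔP = 1007 − 938 = 69 hPa.
69^0.654 ≈ 15.944.
V ≈ 5.9 × 15.944 ≈ 94.1 kt.
Translation term: 1.5 × 0.5 × 16 = 12 kt.
Corrected V ≈ 106.1 kt → 106 kt.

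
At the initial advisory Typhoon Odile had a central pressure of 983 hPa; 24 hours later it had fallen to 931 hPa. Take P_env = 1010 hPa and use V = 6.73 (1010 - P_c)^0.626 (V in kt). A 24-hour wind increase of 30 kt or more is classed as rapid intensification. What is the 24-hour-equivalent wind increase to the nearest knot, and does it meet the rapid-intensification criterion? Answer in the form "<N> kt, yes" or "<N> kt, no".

V₁: ΔP = 27, V ≈ 6.73 × 27^0.626 ≈ 52.97 kt.
V₂: ΔP = 79, V ≈ 6.73 × 79^0.626 ≈ 103.74 kt.
ΔV over 24 h = 50.77 kt → 24 h equivalent = 50.77 × 24/24 ≈ 50.77 kt.
51 kt ≥ 30 kt ⇒ rapid intensification.

51 kt, yes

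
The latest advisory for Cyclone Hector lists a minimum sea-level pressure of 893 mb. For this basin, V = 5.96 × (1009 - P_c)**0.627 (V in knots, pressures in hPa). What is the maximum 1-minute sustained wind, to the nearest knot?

117 kt

ΔP = 1009 − 893 = 116 mb.
116^0.627 ≈ 19.698.
V ≈ 5.96 × 19.698 ≈ 117.4 kt.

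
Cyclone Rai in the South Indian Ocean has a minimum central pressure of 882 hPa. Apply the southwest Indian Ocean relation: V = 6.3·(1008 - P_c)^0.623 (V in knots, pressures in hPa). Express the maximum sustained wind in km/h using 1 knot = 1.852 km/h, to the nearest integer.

ΔP = 1008 − 882 = 126 hPa.
V ≈ 6.3 × 126^0.623 = 6.3 × 20.348 ≈ 128.195 kt.
128.195 × 1.852 ≈ 237.42 km/h → 237 km/h.

237 km/h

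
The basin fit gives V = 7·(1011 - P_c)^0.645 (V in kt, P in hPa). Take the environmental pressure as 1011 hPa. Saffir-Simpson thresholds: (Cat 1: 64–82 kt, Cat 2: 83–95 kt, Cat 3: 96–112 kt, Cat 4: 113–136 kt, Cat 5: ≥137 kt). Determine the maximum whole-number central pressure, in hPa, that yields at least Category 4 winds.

936 hPa

Category 4 begins at V = 113 kt.
Required ΔP = (113/7)^(1/0.645) = 16.143^1.550 ≈ 74.62 hPa.
P_c ≤ 1011 − 74.62 = 936.38, so the highest integer P_c is 936 hPa.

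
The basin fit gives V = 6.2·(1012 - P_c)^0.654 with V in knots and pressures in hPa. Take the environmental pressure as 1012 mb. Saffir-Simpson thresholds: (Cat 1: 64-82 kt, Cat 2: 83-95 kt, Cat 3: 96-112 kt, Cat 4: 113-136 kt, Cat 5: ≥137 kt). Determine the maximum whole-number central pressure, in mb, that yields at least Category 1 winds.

Category 1 begins at V = 64 kt.
Required ΔP = (64/6.2)^(1/0.654) = 10.323^1.529 ≈ 35.49 mb.
P_c ≤ 1012 − 35.49 = 976.51, so the highest integer P_c is 976 mb.

976 mb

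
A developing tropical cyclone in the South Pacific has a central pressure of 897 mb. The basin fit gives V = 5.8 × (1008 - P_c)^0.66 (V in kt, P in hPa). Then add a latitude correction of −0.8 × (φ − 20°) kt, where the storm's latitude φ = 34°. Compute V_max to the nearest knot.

ΔP = 1008 − 897 = 111 mb.
111^0.66 ≈ 22.383.
V ≈ 5.8 × 22.383 ≈ 129.8 kt.
Latitude correction: −0.8 × (34 − 20) = -11.2 kt.
Corrected V ≈ 118.6 kt → 119 kt.

119 kt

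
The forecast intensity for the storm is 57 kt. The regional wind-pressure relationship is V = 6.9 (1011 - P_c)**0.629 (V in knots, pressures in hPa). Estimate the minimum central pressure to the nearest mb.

982 mb

ΔP = (V / 6.9)^(1/0.629) = (57/6.9)^1.590.
57/6.9 = 8.261; 8.261^1.590 ≈ 28.70 mb.
P_c = 1011 − 28.70 = 982.30 ≈ 982 mb.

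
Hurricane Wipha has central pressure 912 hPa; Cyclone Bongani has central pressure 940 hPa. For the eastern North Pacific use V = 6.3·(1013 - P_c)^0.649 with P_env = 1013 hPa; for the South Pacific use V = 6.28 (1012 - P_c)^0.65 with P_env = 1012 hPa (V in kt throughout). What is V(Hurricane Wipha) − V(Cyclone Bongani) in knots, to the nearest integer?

Hurricane Wipha: ΔP = 101; V ≈ 6.3 × 101^0.649 ≈ 125.93 kt.
Cyclone Bongani: ΔP = 72; V ≈ 6.28 × 72^0.65 ≈ 101.21 kt.
Difference ≈ 125.93 − 101.21 = 24.72 → 25 kt.

25 kt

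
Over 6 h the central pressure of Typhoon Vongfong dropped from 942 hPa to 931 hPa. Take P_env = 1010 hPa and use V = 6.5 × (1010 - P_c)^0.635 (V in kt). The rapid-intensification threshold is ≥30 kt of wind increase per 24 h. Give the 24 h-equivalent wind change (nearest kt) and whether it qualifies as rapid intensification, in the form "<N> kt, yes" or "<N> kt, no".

V₁: ΔP = 68, V ≈ 6.5 × 68^0.635 ≈ 94.75 kt.
V₂: ΔP = 79, V ≈ 6.5 × 79^0.635 ≈ 104.21 kt.
ΔV over 6 h = 9.46 kt → 24 h equivalent = 9.46 × 24/6 ≈ 37.84 kt.
38 kt ≥ 30 kt ⇒ rapid intensification.

38 kt, yes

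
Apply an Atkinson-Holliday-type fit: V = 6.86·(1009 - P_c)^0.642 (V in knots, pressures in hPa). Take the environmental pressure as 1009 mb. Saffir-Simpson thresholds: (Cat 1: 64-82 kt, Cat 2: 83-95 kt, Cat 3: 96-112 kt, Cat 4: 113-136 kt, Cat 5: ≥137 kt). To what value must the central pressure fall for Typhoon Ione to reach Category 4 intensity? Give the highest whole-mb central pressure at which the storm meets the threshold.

930 mb

Category 4 begins at V = 113 kt.
Required ΔP = (113/6.86)^(1/0.642) = 16.472^1.558 ≈ 78.57 mb.
P_c ≤ 1009 − 78.57 = 930.43, so the highest integer P_c is 930 mb.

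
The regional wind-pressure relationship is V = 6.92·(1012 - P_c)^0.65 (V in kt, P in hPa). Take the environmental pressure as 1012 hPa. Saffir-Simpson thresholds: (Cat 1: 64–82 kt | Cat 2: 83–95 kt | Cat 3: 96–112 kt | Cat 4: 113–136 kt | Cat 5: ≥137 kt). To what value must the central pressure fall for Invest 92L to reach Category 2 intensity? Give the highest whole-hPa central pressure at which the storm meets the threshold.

Category 2 begins at V = 83 kt.
Required ΔP = (83/6.92)^(1/0.65) = 11.994^1.538 ≈ 45.70 hPa.
P_c ≤ 1012 − 45.70 = 966.30, so the highest integer P_c is 966 hPa.

966 hPa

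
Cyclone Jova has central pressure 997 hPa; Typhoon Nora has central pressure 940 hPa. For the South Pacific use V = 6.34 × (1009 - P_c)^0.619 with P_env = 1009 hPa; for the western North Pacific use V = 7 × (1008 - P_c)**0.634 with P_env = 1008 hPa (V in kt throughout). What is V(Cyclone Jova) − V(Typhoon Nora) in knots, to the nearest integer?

-72 kt

Cyclone Jova: ΔP = 12; V ≈ 6.34 × 12^0.619 ≈ 29.52 kt.
Typhoon Nora: ΔP = 68; V ≈ 7 × 68^0.634 ≈ 101.60 kt.
Difference ≈ 29.52 − 101.60 = -72.08 → -72 kt.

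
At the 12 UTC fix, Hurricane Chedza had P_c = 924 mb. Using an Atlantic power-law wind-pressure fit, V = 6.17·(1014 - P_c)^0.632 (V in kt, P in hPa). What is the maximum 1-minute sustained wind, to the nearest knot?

ΔP = 1014 − 924 = 90 mb.
90^0.632 ≈ 17.182.
V ≈ 6.17 × 17.182 ≈ 106.0 kt.

106 kt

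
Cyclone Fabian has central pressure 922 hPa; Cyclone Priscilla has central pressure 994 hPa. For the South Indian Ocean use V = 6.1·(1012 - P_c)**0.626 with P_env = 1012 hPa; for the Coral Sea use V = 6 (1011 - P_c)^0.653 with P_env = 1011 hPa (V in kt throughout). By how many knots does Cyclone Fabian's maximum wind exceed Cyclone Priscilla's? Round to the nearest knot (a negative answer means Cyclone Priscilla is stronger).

64 kt

Cyclone Fabian: ΔP = 90; V ≈ 6.1 × 90^0.626 ≈ 102.02 kt.
Cyclone Priscilla: ΔP = 17; V ≈ 6 × 17^0.653 ≈ 38.16 kt.
Difference ≈ 102.02 − 38.16 = 63.86 → 64 kt.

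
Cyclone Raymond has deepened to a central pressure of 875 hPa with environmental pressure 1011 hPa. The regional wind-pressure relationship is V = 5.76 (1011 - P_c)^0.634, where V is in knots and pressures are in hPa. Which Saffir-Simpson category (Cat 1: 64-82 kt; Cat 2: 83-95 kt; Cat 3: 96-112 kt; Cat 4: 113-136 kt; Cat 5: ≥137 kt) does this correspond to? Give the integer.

4

ΔP = 1011 − 875 = 136 hPa.
V ≈ 5.76 × 136^0.634 = 5.76 × 22.52 ≈ 130 kt.
130 kt falls in the Category 4 band.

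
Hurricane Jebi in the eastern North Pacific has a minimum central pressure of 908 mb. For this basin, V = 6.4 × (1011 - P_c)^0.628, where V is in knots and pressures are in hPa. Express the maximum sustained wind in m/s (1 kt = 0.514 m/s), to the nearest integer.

60 m/s

ΔP = 1011 − 908 = 103 mb.
V ≈ 6.4 × 103^0.628 = 6.4 × 18.368 ≈ 117.555 kt.
117.555 × 0.514 ≈ 60.42 m/s → 60 m/s.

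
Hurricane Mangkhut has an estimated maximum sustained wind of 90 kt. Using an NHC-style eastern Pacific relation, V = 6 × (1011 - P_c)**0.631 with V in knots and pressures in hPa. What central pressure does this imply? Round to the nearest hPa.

ΔP = (V / 6)^(1/0.631) = (90/6)^1.585.
90/6 = 15.000; 15.000^1.585 ≈ 73.09 hPa.
P_c = 1011 − 73.09 = 937.91 ≈ 938 hPa.

938 hPa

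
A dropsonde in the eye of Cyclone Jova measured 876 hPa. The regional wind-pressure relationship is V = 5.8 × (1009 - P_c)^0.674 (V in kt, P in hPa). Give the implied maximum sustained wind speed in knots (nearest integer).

ΔP = 1009 − 876 = 133 hPa.
133^0.674 ≈ 27.007.
V ≈ 5.8 × 27.007 ≈ 156.6 kt.

157 kt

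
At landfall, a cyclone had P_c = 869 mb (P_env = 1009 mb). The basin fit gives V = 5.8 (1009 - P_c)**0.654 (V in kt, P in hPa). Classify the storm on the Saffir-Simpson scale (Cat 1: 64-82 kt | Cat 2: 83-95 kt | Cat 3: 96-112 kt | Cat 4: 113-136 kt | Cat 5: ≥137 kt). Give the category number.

5

ΔP = 1009 − 869 = 140 mb.
V ≈ 5.8 × 140^0.654 = 5.8 × 25.33 ≈ 147 kt.
147 kt falls in the Category 5 band.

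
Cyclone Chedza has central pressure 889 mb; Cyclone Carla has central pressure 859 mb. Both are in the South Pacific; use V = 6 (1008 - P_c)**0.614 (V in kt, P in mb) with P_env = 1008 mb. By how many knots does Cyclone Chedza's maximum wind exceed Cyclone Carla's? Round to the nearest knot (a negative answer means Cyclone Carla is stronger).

Cyclone Chedza: ΔP = 119; V ≈ 6 × 119^0.614 ≈ 112.86 kt.
Cyclone Carla: ΔP = 149; V ≈ 6 × 149^0.614 ≈ 129.56 kt.
Difference ≈ 112.86 − 129.56 = -16.70 → -17 kt.

-17 kt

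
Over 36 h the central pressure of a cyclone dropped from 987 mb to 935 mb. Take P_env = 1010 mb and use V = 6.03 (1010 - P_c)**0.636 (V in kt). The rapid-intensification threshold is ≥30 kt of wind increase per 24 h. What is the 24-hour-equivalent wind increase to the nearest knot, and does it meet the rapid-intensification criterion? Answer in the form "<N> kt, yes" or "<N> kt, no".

33 kt, yes

V₁: ΔP = 23, V ≈ 6.03 × 23^0.636 ≈ 44.30 kt.
V₂: ΔP = 75, V ≈ 6.03 × 75^0.636 ≈ 93.94 kt.
ΔV over 36 h = 49.64 kt → 24 h equivalent = 49.64 × 24/36 ≈ 33.09 kt.
33 kt ≥ 30 kt ⇒ rapid intensification.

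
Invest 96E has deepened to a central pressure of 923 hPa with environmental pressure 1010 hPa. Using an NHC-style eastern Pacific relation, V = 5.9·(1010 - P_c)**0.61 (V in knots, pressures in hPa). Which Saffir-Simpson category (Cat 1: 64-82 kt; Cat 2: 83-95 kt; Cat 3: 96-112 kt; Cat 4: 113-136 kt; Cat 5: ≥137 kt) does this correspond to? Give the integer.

ΔP = 1010 − 923 = 87 hPa.
V ≈ 5.9 × 87^0.61 = 5.9 × 15.24 ≈ 90 kt.
90 kt falls in the Category 2 band.

2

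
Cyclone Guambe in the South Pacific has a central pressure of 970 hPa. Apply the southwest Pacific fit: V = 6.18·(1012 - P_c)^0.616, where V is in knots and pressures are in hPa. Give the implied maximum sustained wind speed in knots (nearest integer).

62 kt

ΔP = 1012 − 970 = 42 hPa.
42^0.616 ≈ 9.998.
V ≈ 6.18 × 9.998 ≈ 61.8 kt.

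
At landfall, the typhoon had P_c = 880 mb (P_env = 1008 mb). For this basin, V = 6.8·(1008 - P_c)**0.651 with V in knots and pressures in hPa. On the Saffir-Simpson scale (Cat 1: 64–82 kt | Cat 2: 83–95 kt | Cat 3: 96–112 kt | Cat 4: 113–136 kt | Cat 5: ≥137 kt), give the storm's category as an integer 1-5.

5

ΔP = 1008 − 880 = 128 mb.
V ≈ 6.8 × 128^0.651 = 6.8 × 23.54 ≈ 160 kt.
160 kt falls in the Category 5 band.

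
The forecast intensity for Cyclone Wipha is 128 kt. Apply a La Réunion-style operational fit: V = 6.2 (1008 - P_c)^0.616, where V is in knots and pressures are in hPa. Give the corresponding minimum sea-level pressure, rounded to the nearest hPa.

872 hPa

ΔP = (V / 6.2)^(1/0.616) = (128/6.2)^1.623.
128/6.2 = 20.645; 20.645^1.623 ≈ 136.28 hPa.
P_c = 1008 − 136.28 = 871.72 ≈ 872 hPa.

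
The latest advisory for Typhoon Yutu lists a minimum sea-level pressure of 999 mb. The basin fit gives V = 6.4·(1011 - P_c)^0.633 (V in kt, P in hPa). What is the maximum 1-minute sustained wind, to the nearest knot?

31 kt

ΔP = 1011 − 999 = 12 mb.
12^0.633 ≈ 4.821.
V ≈ 6.4 × 4.821 ≈ 30.9 kt.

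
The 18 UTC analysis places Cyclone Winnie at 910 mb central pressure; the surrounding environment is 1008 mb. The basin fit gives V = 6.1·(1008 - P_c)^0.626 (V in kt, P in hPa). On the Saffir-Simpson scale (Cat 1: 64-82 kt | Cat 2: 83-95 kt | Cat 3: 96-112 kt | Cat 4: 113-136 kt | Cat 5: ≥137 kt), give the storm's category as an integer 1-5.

3

ΔP = 1008 − 910 = 98 mb.
V ≈ 6.1 × 98^0.626 = 6.1 × 17.64 ≈ 108 kt.
108 kt falls in the Category 3 band.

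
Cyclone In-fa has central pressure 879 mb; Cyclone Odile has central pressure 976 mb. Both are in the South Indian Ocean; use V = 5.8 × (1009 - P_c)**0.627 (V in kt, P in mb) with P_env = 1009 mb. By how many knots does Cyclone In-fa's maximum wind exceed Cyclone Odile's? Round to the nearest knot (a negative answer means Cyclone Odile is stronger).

Cyclone In-fa: ΔP = 130; V ≈ 5.8 × 130^0.627 ≈ 122.71 kt.
Cyclone Odile: ΔP = 33; V ≈ 5.8 × 33^0.627 ≈ 51.94 kt.
Difference ≈ 122.71 − 51.94 = 70.77 → 71 kt.

71 kt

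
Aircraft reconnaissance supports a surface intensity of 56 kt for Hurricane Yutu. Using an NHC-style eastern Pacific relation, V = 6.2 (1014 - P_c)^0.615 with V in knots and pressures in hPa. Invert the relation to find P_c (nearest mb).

ΔP = (V / 6.2)^(1/0.615) = (56/6.2)^1.626.
56/6.2 = 9.032; 9.032^1.626 ≈ 35.82 mb.
P_c = 1014 − 35.82 = 978.18 ≈ 978 mb.

978 mb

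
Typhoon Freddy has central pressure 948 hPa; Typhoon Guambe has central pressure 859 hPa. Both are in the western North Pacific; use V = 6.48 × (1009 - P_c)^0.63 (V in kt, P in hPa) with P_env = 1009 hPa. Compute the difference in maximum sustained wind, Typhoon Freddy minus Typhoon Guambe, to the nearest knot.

Typhoon Freddy: ΔP = 61; V ≈ 6.48 × 61^0.63 ≈ 86.36 kt.
Typhoon Guambe: ΔP = 150; V ≈ 6.48 × 150^0.63 ≈ 152.23 kt.
Difference ≈ 86.36 − 152.23 = -65.87 → -66 kt.

-66 kt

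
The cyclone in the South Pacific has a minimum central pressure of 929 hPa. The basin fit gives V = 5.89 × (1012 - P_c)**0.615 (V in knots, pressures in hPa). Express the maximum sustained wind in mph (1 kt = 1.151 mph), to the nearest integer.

103 mph

ΔP = 1012 − 929 = 83 hPa.
V ≈ 5.89 × 83^0.615 = 5.89 × 15.144 ≈ 89.197 kt.
89.197 × 1.151 ≈ 102.67 mph → 103 mph.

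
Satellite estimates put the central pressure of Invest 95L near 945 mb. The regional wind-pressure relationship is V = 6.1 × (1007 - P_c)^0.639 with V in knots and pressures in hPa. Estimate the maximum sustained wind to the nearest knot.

85 kt

ΔP = 1007 − 945 = 62 mb.
62^0.639 ≈ 13.975.
V ≈ 6.1 × 13.975 ≈ 85.2 kt.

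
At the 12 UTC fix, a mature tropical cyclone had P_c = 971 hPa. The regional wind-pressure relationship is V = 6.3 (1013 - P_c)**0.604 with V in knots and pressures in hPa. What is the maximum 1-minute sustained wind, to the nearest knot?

60 kt

ΔP = 1013 − 971 = 42 hPa.
42^0.604 ≈ 9.560.
V ≈ 6.3 × 9.560 ≈ 60.2 kt.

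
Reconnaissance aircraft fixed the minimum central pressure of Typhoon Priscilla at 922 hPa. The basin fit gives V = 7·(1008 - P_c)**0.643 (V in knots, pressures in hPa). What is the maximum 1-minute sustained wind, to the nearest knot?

ΔP = 1008 − 922 = 86 hPa.
86^0.643 ≈ 17.534.
V ≈ 7 × 17.534 ≈ 122.7 kt.

123 kt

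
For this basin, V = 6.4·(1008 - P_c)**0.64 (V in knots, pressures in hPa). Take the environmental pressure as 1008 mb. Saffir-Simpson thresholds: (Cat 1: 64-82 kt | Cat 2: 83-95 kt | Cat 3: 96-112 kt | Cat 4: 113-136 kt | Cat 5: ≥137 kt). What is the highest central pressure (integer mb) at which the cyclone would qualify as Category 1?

Category 1 begins at V = 64 kt.
Required ΔP = (64/6.4)^(1/0.64) = 10.000^1.562 ≈ 36.52 mb.
P_c ≤ 1008 − 36.52 = 971.48, so the highest integer P_c is 971 mb.

971 mb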